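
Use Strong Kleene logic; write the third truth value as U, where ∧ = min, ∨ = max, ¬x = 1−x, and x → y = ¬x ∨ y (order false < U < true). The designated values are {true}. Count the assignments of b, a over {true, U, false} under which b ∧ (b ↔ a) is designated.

1

Designated under: (b=true, a=true).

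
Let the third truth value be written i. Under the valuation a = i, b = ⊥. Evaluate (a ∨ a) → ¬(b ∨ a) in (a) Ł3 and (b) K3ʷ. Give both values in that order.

⊤; i

In Ł3: a ∨ a = i ∨ i = i
b ∨ a = ⊥ ∨ i = i
¬(b ∨ a) = ¬i = i
(a ∨ a) → ¬(b ∨ a) = i → i = ⊤  [min(1, 1−½+½)]
In K3ʷ: a ∨ a = i ∨ i = i
b ∨ a = ⊥ ∨ i = i
¬(b ∨ a) = ¬i = i
(a ∨ a) → ¬(b ∨ a) = i → i = i  [any arg is the third value ⇒ result is the third value]
They differ because Ł3 and K3ʷ treat i differently under the binary connectives.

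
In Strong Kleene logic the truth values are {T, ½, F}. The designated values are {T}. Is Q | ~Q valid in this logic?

Countermodel: Q=½ gives ½, which is not designated.

No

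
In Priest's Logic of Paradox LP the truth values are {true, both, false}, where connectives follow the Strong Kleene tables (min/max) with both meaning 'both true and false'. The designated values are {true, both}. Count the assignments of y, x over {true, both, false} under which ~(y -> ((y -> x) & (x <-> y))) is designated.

5

Of the 9 assignments, 5 give a value in {true, both}.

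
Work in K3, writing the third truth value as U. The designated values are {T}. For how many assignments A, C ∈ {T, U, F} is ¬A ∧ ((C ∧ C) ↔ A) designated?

Designated under: (A=F, C=F).

1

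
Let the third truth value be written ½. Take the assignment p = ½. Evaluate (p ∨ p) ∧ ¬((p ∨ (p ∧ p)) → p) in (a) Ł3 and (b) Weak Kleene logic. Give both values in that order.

False; ½

In Ł3: p ∨ p = ½ ∨ ½ = ½
p ∧ p = ½ ∧ ½ = ½
p ∨ (p ∧ p) = ½ ∨ ½ = ½
(p ∨ (p ∧ p)) → p = ½ → ½ = True
¬((p ∨ (p ∧ p)) → p) = ¬True = False
(p ∨ p) ∧ ¬((p ∨ (p ∧ p)) → p) = ½ ∧ False = False
In Weak Kleene logic: p ∨ p = ½ ∨ ½ = ½
p ∧ p = ½ ∧ ½ = ½
p ∨ (p ∧ p) = ½ ∨ ½ = ½
(p ∨ (p ∧ p)) → p = ½ → ½ = ½
¬((p ∨ (p ∧ p)) → p) = ¬½ = ½
(p ∨ p) ∧ ¬((p ∨ (p ∧ p)) → p) = ½ ∧ ½ = ½
They differ because Ł3 and Weak Kleene logic treat ½ differently under the binary connectives.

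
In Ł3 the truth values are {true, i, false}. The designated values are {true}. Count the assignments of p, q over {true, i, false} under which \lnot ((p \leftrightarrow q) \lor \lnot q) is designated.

1

Designated under: (p=false, q=true).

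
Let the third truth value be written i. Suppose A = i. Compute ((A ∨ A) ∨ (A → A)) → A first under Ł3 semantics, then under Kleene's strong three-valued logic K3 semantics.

i; i

In Ł3: A ∨ A = i ∨ i = i
A → A = i → i = T
(A ∨ A) ∨ (A → A) = i ∨ T = T
((A ∨ A) ∨ (A → A)) → A = T → i = i
In Kleene's strong three-valued logic K3: A ∨ A = i ∨ i = i
A → A = i → i = i
(A ∨ A) ∨ (A → A) = i ∨ i = i
((A ∨ A) ∨ (A → A)) → A = i → i = i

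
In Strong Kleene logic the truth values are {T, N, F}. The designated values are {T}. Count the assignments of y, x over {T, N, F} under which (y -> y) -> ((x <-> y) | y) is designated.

4

Designated under: (y=T, x=T); (y=T, x=N); (y=T, x=F); (y=F, x=F).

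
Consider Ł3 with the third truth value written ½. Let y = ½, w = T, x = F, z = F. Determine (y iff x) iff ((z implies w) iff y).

T

y iff x = ½ iff F = ½  [1 − |½−0|]
z implies w = F implies T = T
(z implies w) iff y = T iff ½ = ½
(y iff x) iff ((z implies w) iff y) = ½ iff ½ = T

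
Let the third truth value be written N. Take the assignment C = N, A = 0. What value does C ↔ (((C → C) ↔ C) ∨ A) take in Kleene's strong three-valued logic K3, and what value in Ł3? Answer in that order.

N; 1

In Kleene's strong three-valued logic K3: C → C = N → N = N  [¬N ∨ N]
(C → C) ↔ C = N ↔ N = N
((C → C) ↔ C) ∨ A = N ∨ 0 = N
C ↔ (((C → C) ↔ C) ∨ A) = N ↔ N = N
In Ł3: C → C = N → N = 1
(C → C) ↔ C = 1 ↔ N = N
((C → C) ↔ C) ∨ A = N ∨ 0 = N
C ↔ (((C → C) ↔ C) ∨ A) = N ↔ N = 1
They differ because Kleene's strong three-valued logic K3 and Ł3 treat N differently under implication.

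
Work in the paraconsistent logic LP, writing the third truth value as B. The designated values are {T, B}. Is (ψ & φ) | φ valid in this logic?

Countermodel: ψ=T, φ=F gives F, which is not designated.

No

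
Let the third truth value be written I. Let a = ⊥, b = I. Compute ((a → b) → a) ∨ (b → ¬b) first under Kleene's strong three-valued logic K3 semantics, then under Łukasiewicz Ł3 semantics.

In Kleene's strong three-valued logic K3: a → b = ⊥ → I = ⊤  [¬⊥ ∨ I]
(a → b) → a = ⊤ → ⊥ = ⊥
¬b = ¬I = I
b → ¬b = I → I = I
((a → b) → a) ∨ (b → ¬b) = ⊥ ∨ I = I
In Łukasiewicz Ł3: a → b = ⊥ → I = ⊤  [min(1, 1−0+½)]
(a → b) → a = ⊤ → ⊥ = ⊥
¬b = ¬I = I
b → ¬b = I → I = ⊤
((a → b) → a) ∨ (b → ¬b) = ⊥ ∨ ⊤ = ⊤
They differ because Kleene's strong three-valued logic K3 and Łukasiewicz Ł3 treat I differently under implication.

I; ⊤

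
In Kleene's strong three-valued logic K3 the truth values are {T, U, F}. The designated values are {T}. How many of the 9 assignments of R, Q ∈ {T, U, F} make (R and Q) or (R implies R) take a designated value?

Of the 9 assignments, 6 give a value in {T}.

6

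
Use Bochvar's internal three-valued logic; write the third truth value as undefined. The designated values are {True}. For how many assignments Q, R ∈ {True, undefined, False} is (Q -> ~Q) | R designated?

3

Designated under: (Q=True, R=True); (Q=False, R=True); (Q=False, R=False).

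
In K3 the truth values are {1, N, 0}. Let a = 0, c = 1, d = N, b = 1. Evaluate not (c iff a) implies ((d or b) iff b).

c iff a = 1 iff 0 = 0
not (c iff a) = not 0 = 1
d or b = N or 1 = 1
(d or b) iff b = 1 iff 1 = 1
not (c iff a) implies ((d or b) iff b) = 1 implies 1 = 1

1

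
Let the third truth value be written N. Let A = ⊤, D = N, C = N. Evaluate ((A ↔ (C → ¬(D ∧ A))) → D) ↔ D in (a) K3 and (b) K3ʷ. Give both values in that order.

N; N

In K3: D ∧ A = N ∧ ⊤ = N
¬(D ∧ A) = ¬N = N
C → ¬(D ∧ A) = N → N = N
A ↔ (C → ¬(D ∧ A)) = ⊤ ↔ N = N
(A ↔ (C → ¬(D ∧ A))) → D = N → N = N
((A ↔ (C → ¬(D ∧ A))) → D) ↔ D = N ↔ N = N
In K3ʷ: D ∧ A = N ∧ ⊤ = N
¬(D ∧ A) = ¬N = N
C → ¬(D ∧ A) = N → N = N  [any arg is the third value ⇒ result is the third value]
A ↔ (C → ¬(D ∧ A)) = ⊤ ↔ N = N
(A ↔ (C → ¬(D ∧ A))) → D = N → N = N
((A ↔ (C → ¬(D ∧ A))) → D) ↔ D = N ↔ N = N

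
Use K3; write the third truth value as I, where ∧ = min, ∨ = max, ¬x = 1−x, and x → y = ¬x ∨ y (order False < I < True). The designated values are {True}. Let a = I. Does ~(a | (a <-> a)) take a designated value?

a <-> a = I <-> I = I
a | (a <-> a) = I | I = I
~(a | (a <-> a)) = ~I = I
I ∉ {True}.

No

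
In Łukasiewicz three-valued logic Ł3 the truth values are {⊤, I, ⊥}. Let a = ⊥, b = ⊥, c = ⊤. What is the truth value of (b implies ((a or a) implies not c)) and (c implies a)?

a or a = ⊥ or ⊥ = ⊥
not c = not ⊤ = ⊥
(a or a) implies not c = ⊥ implies ⊥ = ⊤
b implies ((a or a) implies not c) = ⊥ implies ⊤ = ⊤
c implies a = ⊤ implies ⊥ = ⊥
(b implies ((a or a) implies not c)) and (c implies a) = ⊤ and ⊥ = ⊥

⊥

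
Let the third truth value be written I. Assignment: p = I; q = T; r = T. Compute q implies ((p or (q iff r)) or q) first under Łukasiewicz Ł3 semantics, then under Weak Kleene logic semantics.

T; I

In Łukasiewicz Ł3: q iff r = T iff T = T
p or (q iff r) = I or T = T
(p or (q iff r)) or q = T or T = T
q implies ((p or (q iff r)) or q) = T implies T = T
In Weak Kleene logic: q iff r = T iff T = T
p or (q iff r) = I or T = I
(p or (q iff r)) or q = I or T = I
q implies ((p or (q iff r)) or q) = T implies I = I  [any arg is the third value ⇒ result is the third value]
They differ because Łukasiewicz Ł3 and Weak Kleene logic treat I differently under the binary connectives.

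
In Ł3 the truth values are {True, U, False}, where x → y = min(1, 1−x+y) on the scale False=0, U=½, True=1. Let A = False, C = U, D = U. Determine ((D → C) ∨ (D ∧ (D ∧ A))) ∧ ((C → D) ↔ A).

False

D → C = U → U = True  [min(1, 1−½+½)]
D ∧ A = U ∧ False = False
D ∧ (D ∧ A) = U ∧ False = False
(D → C) ∨ (D ∧ (D ∧ A)) = True ∨ False = True
C → D = U → U = True
(C → D) ↔ A = True ↔ False = False
((D → C) ∨ (D ∧ (D ∧ A))) ∧ ((C → D) ↔ A) = True ∧ False = False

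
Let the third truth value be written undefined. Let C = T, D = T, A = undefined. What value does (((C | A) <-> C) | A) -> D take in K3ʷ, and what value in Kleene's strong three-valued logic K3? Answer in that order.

In K3ʷ: C | A = T | undefined = undefined
(C | A) <-> C = undefined <-> T = undefined
((C | A) <-> C) | A = undefined | undefined = undefined
(((C | A) <-> C) | A) -> D = undefined -> T = undefined  [any arg is the third value ⇒ result is the third value]
In Kleene's strong three-valued logic K3: C | A = T | undefined = T
(C | A) <-> C = T <-> T = T
((C | A) <-> C) | A = T | undefined = T
(((C | A) <-> C) | A) -> D = T -> T = T
They differ because K3ʷ and Kleene's strong three-valued logic K3 treat undefined differently under the binary connectives.

undefined; T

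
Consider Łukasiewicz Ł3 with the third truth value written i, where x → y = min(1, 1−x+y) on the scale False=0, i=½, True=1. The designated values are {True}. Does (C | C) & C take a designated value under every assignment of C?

No

Countermodel: C=i gives i, which is not designated.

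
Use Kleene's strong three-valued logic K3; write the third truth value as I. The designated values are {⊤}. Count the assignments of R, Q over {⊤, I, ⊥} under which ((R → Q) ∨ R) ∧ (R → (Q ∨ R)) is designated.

7

Of the 9 assignments, 7 give a value in {⊤}.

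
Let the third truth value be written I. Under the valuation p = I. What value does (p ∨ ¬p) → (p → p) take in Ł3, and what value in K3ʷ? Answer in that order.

T; I

In Ł3: ¬p = ¬I = I
p ∨ ¬p = I ∨ I = I
p → p = I → I = T  [min(1, 1−½+½)]
(p ∨ ¬p) → (p → p) = I → T = T
In K3ʷ: ¬p = ¬I = I
p ∨ ¬p = I ∨ I = I
p → p = I → I = I  [any arg is the third value ⇒ result is the third value]
(p ∨ ¬p) → (p → p) = I → I = I
They differ because Ł3 and K3ʷ treat I differently under the binary connectives.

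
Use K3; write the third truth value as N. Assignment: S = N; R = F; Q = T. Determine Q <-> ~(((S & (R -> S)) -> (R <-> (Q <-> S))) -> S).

R -> S = F -> N = T  [~F | N]
S & (R -> S) = N & T = N
Q <-> S = T <-> N = N
R <-> (Q <-> S) = F <-> N = N
(S & (R -> S)) -> (R <-> (Q <-> S)) = N -> N = N
((S & (R -> S)) -> (R <-> (Q <-> S))) -> S = N -> N = N
~(((S & (R -> S)) -> (R <-> (Q <-> S))) -> S) = ~N = N
Q <-> ~(((S & (R -> S)) -> (R <-> (Q <-> S))) -> S) = T <-> N = N

N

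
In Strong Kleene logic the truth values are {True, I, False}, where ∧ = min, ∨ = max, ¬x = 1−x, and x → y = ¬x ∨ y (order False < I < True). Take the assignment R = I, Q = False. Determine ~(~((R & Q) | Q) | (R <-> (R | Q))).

R & Q = I & False = False
(R & Q) | Q = False | False = False
~((R & Q) | Q) = ~False = True
R | Q = I | False = I
R <-> (R | Q) = I <-> I = I
~((R & Q) | Q) | (R <-> (R | Q)) = True | I = True
~(~((R & Q) | Q) | (R <-> (R | Q))) = ~True = False

False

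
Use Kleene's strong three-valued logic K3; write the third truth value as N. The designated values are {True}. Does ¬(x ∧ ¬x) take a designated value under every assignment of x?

Countermodel: x=N gives N, which is not designated.

No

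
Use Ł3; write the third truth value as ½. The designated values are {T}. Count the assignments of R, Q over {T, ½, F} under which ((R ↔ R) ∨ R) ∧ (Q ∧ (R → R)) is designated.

3

Designated under: (R=T, Q=T); (R=½, Q=T); (R=F, Q=T).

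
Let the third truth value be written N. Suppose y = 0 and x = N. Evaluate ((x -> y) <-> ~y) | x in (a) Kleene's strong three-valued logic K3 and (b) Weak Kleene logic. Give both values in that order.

N; N

In Kleene's strong three-valued logic K3: x -> y = N -> 0 = N  [~N | 0]
~y = ~0 = 1
(x -> y) <-> ~y = N <-> 1 = N
((x -> y) <-> ~y) | x = N | N = N
In Weak Kleene logic: x -> y = N -> 0 = N
~y = ~0 = 1
(x -> y) <-> ~y = N <-> 1 = N
((x -> y) <-> ~y) | x = N | N = N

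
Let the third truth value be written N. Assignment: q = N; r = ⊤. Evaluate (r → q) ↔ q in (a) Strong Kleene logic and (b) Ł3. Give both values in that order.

In Strong Kleene logic: r → q = ⊤ → N = N  [¬⊤ ∨ N]
(r → q) ↔ q = N ↔ N = N
In Ł3: r → q = ⊤ → N = N  [min(1, 1−1+½)]
(r → q) ↔ q = N ↔ N = ⊤
They differ because Strong Kleene logic and Ł3 treat N differently under implication.

N; ⊤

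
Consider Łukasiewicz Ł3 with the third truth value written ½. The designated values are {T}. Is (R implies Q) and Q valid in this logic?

Countermodel: R=T, Q=½ gives ½, which is not designated.

No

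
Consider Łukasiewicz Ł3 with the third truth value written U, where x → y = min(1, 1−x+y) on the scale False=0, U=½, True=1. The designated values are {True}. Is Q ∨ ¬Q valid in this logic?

No

Countermodel: Q=U gives U, which is not designated.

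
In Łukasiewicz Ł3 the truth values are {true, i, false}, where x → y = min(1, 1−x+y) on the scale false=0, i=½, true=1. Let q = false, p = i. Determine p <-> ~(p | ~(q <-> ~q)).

i

~q = ~false = true
q <-> ~q = false <-> true = false
~(q <-> ~q) = ~false = true
p | ~(q <-> ~q) = i | true = true
~(p | ~(q <-> ~q)) = ~true = false
p <-> ~(p | ~(q <-> ~q)) = i <-> false = i  [1 − |½−0|]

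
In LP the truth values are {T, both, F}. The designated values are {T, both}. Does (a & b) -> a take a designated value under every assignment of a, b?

Yes

Every assignment of a, b over {T, both, F} gives a value in {T, both}.
In particular, with a=both, b=both: (a & b) -> a = both.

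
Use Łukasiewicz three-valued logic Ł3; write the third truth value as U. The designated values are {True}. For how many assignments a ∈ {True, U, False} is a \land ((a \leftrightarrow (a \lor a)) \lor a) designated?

a=True: True ✓
a=U: U ·
a=False: False ·

1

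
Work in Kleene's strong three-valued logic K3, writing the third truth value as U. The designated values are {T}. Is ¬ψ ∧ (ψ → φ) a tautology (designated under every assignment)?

Countermodel: ψ=T, φ=T gives F, which is not designated.

No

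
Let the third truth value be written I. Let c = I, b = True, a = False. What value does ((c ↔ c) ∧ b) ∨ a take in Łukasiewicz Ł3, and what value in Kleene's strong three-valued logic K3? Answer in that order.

In Łukasiewicz Ł3: c ↔ c = I ↔ I = True  [1 − |½−½|]
(c ↔ c) ∧ b = True ∧ True = True
((c ↔ c) ∧ b) ∨ a = True ∨ False = True
In Kleene's strong three-valued logic K3: c ↔ c = I ↔ I = I
(c ↔ c) ∧ b = I ∧ True = I
((c ↔ c) ∧ b) ∨ a = I ∨ False = I
They differ because Łukasiewicz Ł3 and Kleene's strong three-valued logic K3 treat I differently under implication.

True; I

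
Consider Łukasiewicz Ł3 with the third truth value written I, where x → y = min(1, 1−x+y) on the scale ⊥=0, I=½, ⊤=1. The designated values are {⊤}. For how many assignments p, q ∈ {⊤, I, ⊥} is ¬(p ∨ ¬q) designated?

1

Designated under: (p=⊥, q=⊤).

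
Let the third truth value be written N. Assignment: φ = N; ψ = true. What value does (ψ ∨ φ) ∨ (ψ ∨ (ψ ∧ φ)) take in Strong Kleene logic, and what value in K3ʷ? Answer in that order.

In Strong Kleene logic: ψ ∨ φ = true ∨ N = true
ψ ∧ φ = true ∧ N = N
ψ ∨ (ψ ∧ φ) = true ∨ N = true
(ψ ∨ φ) ∨ (ψ ∨ (ψ ∧ φ)) = true ∨ true = true
In K3ʷ: ψ ∨ φ = true ∨ N = N
ψ ∧ φ = true ∧ N = N
ψ ∨ (ψ ∧ φ) = true ∨ N = N
(ψ ∨ φ) ∨ (ψ ∨ (ψ ∧ φ)) = N ∨ N = N
They differ because Strong Kleene logic and K3ʷ treat N differently under the binary connectives.

true; N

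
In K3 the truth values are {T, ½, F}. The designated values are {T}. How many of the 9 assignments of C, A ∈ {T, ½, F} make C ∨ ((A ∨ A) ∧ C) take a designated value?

Designated under: (C=T, A=T); (C=T, A=½); (C=T, A=F).

3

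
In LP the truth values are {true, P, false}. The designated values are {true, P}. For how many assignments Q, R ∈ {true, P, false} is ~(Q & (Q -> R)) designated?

8

Of the 9 assignments, 8 give a value in {true, P}.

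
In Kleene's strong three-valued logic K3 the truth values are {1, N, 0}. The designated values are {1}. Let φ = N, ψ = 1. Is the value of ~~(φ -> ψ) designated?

φ -> ψ = N -> 1 = 1  [~N | 1]
~(φ -> ψ) = ~1 = 0
~~(φ -> ψ) = ~0 = 1
1 ∈ {1}.

Yes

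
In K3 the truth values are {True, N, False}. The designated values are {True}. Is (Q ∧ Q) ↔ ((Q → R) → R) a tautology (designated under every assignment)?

No

Countermodel: Q=True, R=N gives N, which is not designated.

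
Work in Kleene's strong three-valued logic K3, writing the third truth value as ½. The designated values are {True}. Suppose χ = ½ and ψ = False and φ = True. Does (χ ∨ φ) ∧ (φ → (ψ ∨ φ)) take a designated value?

Yes

χ ∨ φ = ½ ∨ True = True
ψ ∨ φ = False ∨ True = True
φ → (ψ ∨ φ) = True → True = True
(χ ∨ φ) ∧ (φ → (ψ ∨ φ)) = True ∧ True = True
True ∈ {True}.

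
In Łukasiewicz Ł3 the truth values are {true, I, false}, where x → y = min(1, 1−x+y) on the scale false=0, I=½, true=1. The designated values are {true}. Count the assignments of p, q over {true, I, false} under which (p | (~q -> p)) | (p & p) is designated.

6

Of the 9 assignments, 6 give a value in {true}.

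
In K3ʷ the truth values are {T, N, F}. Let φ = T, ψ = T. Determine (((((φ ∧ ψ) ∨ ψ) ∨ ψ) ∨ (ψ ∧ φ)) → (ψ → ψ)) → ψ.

T

φ ∧ ψ = T ∧ T = T
(φ ∧ ψ) ∨ ψ = T ∨ T = T
((φ ∧ ψ) ∨ ψ) ∨ ψ = T ∨ T = T
ψ ∧ φ = T ∧ T = T
(((φ ∧ ψ) ∨ ψ) ∨ ψ) ∨ (ψ ∧ φ) = T ∨ T = T
ψ → ψ = T → T = T
((((φ ∧ ψ) ∨ ψ) ∨ ψ) ∨ (ψ ∧ φ)) → (ψ → ψ) = T → T = T
(((((φ ∧ ψ) ∨ ψ) ∨ ψ) ∨ (ψ ∧ φ)) → (ψ → ψ)) → ψ = T → T = T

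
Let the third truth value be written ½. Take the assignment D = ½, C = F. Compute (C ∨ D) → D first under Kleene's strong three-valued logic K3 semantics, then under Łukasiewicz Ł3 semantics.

½; T

In Kleene's strong three-valued logic K3: C ∨ D = F ∨ ½ = ½
(C ∨ D) → D = ½ → ½ = ½
In Łukasiewicz Ł3: C ∨ D = F ∨ ½ = ½
(C ∨ D) → D = ½ → ½ = T
They differ because Kleene's strong three-valued logic K3 and Łukasiewicz Ł3 treat ½ differently under implication.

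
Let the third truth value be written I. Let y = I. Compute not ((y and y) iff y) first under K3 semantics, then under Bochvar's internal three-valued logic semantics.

I; I

In K3: y and y = I and I = I
(y and y) iff y = I iff I = I
not ((y and y) iff y) = not I = I
In Bochvar's internal three-valued logic: y and y = I and I = I
(y and y) iff y = I iff I = I
not ((y and y) iff y) = not I = I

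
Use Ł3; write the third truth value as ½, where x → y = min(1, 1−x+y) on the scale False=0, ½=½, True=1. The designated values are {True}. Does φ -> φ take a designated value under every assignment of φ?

Every assignment of φ over {True, ½, False} gives a value in {True}.
In particular, with φ=½: φ -> φ = True.

Yes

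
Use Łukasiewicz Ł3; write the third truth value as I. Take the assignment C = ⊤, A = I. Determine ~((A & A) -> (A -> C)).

⊥

A & A = I & I = I
A -> C = I -> ⊤ = ⊤  [min(1, 1−½+1)]
(A & A) -> (A -> C) = I -> ⊤ = ⊤
~((A & A) -> (A -> C)) = ~⊤ = ⊥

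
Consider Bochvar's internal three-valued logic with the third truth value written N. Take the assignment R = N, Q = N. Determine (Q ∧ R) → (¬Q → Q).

N

Q ∧ R = N ∧ N = N
¬Q = ¬N = N
¬Q → Q = N → N = N  [any arg is the third value ⇒ result is the third value]
(Q ∧ R) → (¬Q → Q) = N → N = N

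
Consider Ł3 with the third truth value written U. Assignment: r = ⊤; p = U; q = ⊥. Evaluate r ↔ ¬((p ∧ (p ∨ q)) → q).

p ∨ q = U ∨ ⊥ = U
p ∧ (p ∨ q) = U ∧ U = U
(p ∧ (p ∨ q)) → q = U → ⊥ = U
¬((p ∧ (p ∨ q)) → q) = ¬U = U
r ↔ ¬((p ∧ (p ∨ q)) → q) = ⊤ ↔ U = U

U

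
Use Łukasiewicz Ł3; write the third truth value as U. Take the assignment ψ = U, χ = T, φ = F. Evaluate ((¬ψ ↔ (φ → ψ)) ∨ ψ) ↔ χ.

U

¬ψ = ¬U = U
φ → ψ = F → U = T
¬ψ ↔ (φ → ψ) = U ↔ T = U
(¬ψ ↔ (φ → ψ)) ∨ ψ = U ∨ U = U
((¬ψ ↔ (φ → ψ)) ∨ ψ) ↔ χ = U ↔ T = U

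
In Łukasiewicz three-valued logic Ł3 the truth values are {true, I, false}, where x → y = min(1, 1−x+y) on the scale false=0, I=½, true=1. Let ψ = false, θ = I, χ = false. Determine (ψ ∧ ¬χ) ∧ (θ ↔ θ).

¬χ = ¬false = true
ψ ∧ ¬χ = false ∧ true = false
θ ↔ θ = I ↔ I = true  [1 − |½−½|]
(ψ ∧ ¬χ) ∧ (θ ↔ θ) = false ∧ true = false

false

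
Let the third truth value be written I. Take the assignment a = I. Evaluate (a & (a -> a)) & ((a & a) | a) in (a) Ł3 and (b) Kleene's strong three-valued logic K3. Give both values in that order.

In Ł3: a -> a = I -> I = true  [min(1, 1−½+½)]
a & (a -> a) = I & true = I
a & a = I & I = I
(a & a) | a = I | I = I
(a & (a -> a)) & ((a & a) | a) = I & I = I
In Kleene's strong three-valued logic K3: a -> a = I -> I = I
a & (a -> a) = I & I = I
a & a = I & I = I
(a & a) | a = I | I = I
(a & (a -> a)) & ((a & a) | a) = I & I = I

I; I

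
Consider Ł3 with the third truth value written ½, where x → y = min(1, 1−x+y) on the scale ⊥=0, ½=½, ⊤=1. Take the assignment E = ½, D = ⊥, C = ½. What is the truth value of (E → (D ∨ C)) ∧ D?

⊥

D ∨ C = ⊥ ∨ ½ = ½
E → (D ∨ C) = ½ → ½ = ⊤  [min(1, 1−½+½)]
(E → (D ∨ C)) ∧ D = ⊤ ∧ ⊥ = ⊥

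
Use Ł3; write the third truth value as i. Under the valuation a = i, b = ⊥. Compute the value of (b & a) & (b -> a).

b & a = ⊥ & i = ⊥
b -> a = ⊥ -> i = ⊤  [min(1, 1−0+½)]
(b & a) & (b -> a) = ⊥ & ⊤ = ⊥

⊥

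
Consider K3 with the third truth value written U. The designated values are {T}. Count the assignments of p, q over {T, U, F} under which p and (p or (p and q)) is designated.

3

Designated under: (p=T, q=T); (p=T, q=U); (p=T, q=F).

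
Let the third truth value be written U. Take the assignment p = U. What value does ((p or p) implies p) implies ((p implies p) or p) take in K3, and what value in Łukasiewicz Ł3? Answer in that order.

In K3: p or p = U or U = U
(p or p) implies p = U implies U = U
p implies p = U implies U = U
(p implies p) or p = U or U = U
((p or p) implies p) implies ((p implies p) or p) = U implies U = U
In Łukasiewicz Ł3: p or p = U or U = U
(p or p) implies p = U implies U = 1
p implies p = U implies U = 1
(p implies p) or p = 1 or U = 1
((p or p) implies p) implies ((p implies p) or p) = 1 implies 1 = 1
They differ because K3 and Łukasiewicz Ł3 treat U differently under implication.

U; 1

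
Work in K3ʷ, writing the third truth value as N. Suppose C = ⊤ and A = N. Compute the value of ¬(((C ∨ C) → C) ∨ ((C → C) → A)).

N

C ∨ C = ⊤ ∨ ⊤ = ⊤
(C ∨ C) → C = ⊤ → ⊤ = ⊤
C → C = ⊤ → ⊤ = ⊤
(C → C) → A = ⊤ → N = N  [any arg is the third value ⇒ result is the third value]
((C ∨ C) → C) ∨ ((C → C) → A) = ⊤ ∨ N = N
¬(((C ∨ C) → C) ∨ ((C → C) → A)) = ¬N = N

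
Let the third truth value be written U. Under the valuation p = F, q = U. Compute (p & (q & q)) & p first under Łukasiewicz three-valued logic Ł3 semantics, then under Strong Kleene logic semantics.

F; F

In Łukasiewicz three-valued logic Ł3: q & q = U & U = U
p & (q & q) = F & U = F
(p & (q & q)) & p = F & F = F
In Strong Kleene logic: q & q = U & U = U
p & (q & q) = F & U = F
(p & (q & q)) & p = F & F = F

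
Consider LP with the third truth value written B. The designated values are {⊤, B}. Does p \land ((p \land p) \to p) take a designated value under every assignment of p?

Countermodel: p=⊥ gives ⊥, which is not designated.

No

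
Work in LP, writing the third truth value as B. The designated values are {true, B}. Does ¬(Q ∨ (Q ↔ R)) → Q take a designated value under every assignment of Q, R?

Countermodel: Q=false, R=true gives false, which is not designated.

No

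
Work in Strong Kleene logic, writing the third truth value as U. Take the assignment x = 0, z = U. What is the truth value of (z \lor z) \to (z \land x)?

U

z \lor z = U \lor U = U
z \land x = U \land 0 = 0
(z \lor z) \to (z \land x) = U \to 0 = U  [\lnot U \lor 0]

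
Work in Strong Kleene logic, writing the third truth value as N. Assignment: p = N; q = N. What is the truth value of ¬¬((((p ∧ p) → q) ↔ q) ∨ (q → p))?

p ∧ p = N ∧ N = N
(p ∧ p) → q = N → N = N
((p ∧ p) → q) ↔ q = N ↔ N = N
q → p = N → N = N
(((p ∧ p) → q) ↔ q) ∨ (q → p) = N ∨ N = N
¬((((p ∧ p) → q) ↔ q) ∨ (q → p)) = ¬N = N
¬¬((((p ∧ p) → q) ↔ q) ∨ (q → p)) = ¬N = N

N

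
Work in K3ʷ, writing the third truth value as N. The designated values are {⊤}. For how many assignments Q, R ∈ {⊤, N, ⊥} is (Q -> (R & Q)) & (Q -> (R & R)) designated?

Designated under: (Q=⊤, R=⊤); (Q=⊥, R=⊤); (Q=⊥, R=⊥).

3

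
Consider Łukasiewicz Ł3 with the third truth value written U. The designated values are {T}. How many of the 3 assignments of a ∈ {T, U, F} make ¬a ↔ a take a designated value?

1

a=T: F ·
a=U: T ✓
a=F: F ·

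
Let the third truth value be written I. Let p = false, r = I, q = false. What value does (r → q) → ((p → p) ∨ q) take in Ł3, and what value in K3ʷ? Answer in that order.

In Ł3: r → q = I → false = I
p → p = false → false = true
(p → p) ∨ q = true ∨ false = true
(r → q) → ((p → p) ∨ q) = I → true = true
In K3ʷ: r → q = I → false = I
p → p = false → false = true
(p → p) ∨ q = true ∨ false = true
(r → q) → ((p → p) ∨ q) = I → true = I
They differ because Ł3 and K3ʷ treat I differently under the binary connectives.

true; I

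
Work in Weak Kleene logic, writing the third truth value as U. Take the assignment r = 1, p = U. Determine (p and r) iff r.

p and r = U and 1 = U
(p and r) iff r = U iff 1 = U

U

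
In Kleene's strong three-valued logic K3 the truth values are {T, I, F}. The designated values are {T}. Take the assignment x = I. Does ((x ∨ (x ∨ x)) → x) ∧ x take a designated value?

x ∨ x = I ∨ I = I
x ∨ (x ∨ x) = I ∨ I = I
(x ∨ (x ∨ x)) → x = I → I = I  [¬I ∨ I]
((x ∨ (x ∨ x)) → x) ∧ x = I ∧ I = I
I ∉ {T}.

No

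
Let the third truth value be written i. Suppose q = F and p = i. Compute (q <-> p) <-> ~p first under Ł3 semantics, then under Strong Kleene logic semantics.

In Ł3: q <-> p = F <-> i = i
~p = ~i = i
(q <-> p) <-> ~p = i <-> i = T
In Strong Kleene logic: q <-> p = F <-> i = i
~p = ~i = i
(q <-> p) <-> ~p = i <-> i = i
They differ because Ł3 and Strong Kleene logic treat i differently under implication.

T; i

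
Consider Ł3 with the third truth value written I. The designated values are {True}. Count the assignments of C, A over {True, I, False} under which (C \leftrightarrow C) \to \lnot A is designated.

3

Designated under: (C=True, A=False); (C=I, A=False); (C=False, A=False).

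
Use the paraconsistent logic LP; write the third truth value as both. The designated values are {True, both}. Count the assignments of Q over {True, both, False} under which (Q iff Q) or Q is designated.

3

Q=True: True ✓
Q=both: both ✓
Q=False: True ✓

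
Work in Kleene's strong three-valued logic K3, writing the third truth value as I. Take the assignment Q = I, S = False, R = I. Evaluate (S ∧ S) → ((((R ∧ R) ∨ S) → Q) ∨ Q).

S ∧ S = False ∧ False = False
R ∧ R = I ∧ I = I
(R ∧ R) ∨ S = I ∨ False = I
((R ∧ R) ∨ S) → Q = I → I = I
(((R ∧ R) ∨ S) → Q) ∨ Q = I ∨ I = I
(S ∧ S) → ((((R ∧ R) ∨ S) → Q) ∨ Q) = False → I = True

True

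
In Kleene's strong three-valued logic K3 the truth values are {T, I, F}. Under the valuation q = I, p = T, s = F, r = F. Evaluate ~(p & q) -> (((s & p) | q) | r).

p & q = T & I = I
~(p & q) = ~I = I
s & p = F & T = F
(s & p) | q = F | I = I
((s & p) | q) | r = I | F = I
~(p & q) -> (((s & p) | q) | r) = I -> I = I

I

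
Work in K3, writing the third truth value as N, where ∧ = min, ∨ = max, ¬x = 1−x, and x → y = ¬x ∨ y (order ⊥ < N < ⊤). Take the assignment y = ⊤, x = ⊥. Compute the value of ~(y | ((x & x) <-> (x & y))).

⊥

x & x = ⊥ & ⊥ = ⊥
x & y = ⊥ & ⊤ = ⊥
(x & x) <-> (x & y) = ⊥ <-> ⊥ = ⊤
y | ((x & x) <-> (x & y)) = ⊤ | ⊤ = ⊤
~(y | ((x & x) <-> (x & y))) = ~⊤ = ⊥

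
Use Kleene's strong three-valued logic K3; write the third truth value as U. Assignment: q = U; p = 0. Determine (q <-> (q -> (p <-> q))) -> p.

p <-> q = 0 <-> U = U
q -> (p <-> q) = U -> U = U  [~U | U]
q <-> (q -> (p <-> q)) = U <-> U = U
(q <-> (q -> (p <-> q))) -> p = U -> 0 = U

U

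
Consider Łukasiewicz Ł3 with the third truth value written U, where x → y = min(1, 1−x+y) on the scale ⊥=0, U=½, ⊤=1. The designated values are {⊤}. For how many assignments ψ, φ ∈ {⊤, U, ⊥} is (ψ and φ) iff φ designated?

6

Of the 9 assignments, 6 give a value in {⊤}.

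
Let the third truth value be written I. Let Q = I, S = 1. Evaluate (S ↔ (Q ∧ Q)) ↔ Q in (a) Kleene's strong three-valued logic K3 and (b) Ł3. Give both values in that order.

In Kleene's strong three-valued logic K3: Q ∧ Q = I ∧ I = I
S ↔ (Q ∧ Q) = 1 ↔ I = I
(S ↔ (Q ∧ Q)) ↔ Q = I ↔ I = I
In Ł3: Q ∧ Q = I ∧ I = I
S ↔ (Q ∧ Q) = 1 ↔ I = I
(S ↔ (Q ∧ Q)) ↔ Q = I ↔ I = 1
They differ because Kleene's strong three-valued logic K3 and Ł3 treat I differently under implication.

I; 1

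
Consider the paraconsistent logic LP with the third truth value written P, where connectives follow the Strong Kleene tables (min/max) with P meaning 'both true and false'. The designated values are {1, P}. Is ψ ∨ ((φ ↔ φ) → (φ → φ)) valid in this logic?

Yes

Every assignment of ψ, φ over {1, P, 0} gives a value in {1, P}.
In particular, with ψ=P, φ=P: ψ ∨ ((φ ↔ φ) → (φ → φ)) = P.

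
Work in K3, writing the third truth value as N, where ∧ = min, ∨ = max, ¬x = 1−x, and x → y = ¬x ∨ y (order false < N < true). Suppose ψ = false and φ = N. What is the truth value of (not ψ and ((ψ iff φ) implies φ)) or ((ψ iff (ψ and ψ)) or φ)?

true

not ψ = not false = true
ψ iff φ = false iff N = N
(ψ iff φ) implies φ = N implies N = N  [not N or N]
not ψ and ((ψ iff φ) implies φ) = true and N = N
ψ and ψ = false and false = false
ψ iff (ψ and ψ) = false iff false = true
(ψ iff (ψ and ψ)) or φ = true or N = true
(not ψ and ((ψ iff φ) implies φ)) or ((ψ iff (ψ and ψ)) or φ) = N or true = true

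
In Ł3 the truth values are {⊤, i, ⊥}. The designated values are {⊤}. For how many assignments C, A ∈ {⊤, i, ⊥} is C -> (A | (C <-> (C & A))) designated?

7

Of the 9 assignments, 7 give a value in {⊤}.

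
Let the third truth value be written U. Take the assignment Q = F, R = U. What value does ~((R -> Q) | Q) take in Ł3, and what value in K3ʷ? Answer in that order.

U; U

In Ł3: R -> Q = U -> F = U  [min(1, 1−½+0)]
(R -> Q) | Q = U | F = U
~((R -> Q) | Q) = ~U = U
In K3ʷ: R -> Q = U -> F = U  [any arg is the third value ⇒ result is the third value]
(R -> Q) | Q = U | F = U
~((R -> Q) | Q) = ~U = U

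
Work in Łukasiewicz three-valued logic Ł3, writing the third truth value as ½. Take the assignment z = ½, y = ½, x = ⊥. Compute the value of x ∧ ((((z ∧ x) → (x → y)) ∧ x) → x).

z ∧ x = ½ ∧ ⊥ = ⊥
x → y = ⊥ → ½ = ⊤  [min(1, 1−0+½)]
(z ∧ x) → (x → y) = ⊥ → ⊤ = ⊤
((z ∧ x) → (x → y)) ∧ x = ⊤ ∧ ⊥ = ⊥
(((z ∧ x) → (x → y)) ∧ x) → x = ⊥ → ⊥ = ⊤
x ∧ ((((z ∧ x) → (x → y)) ∧ x) → x) = ⊥ ∧ ⊤ = ⊥

⊥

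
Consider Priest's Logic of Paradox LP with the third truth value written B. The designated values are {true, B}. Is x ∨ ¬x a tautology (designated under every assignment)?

Yes

Every assignment of x over {true, B, false} gives a value in {true, B}.
In particular, with x=B: x ∨ ¬x = B.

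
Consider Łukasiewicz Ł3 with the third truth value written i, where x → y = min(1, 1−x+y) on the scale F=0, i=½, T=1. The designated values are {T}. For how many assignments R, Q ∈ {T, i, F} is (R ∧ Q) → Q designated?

Of the 9 assignments, 9 give a value in {T}.

9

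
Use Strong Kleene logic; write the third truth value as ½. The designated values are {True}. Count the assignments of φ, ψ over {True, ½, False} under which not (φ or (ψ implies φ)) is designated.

1

Designated under: (φ=False, ψ=True).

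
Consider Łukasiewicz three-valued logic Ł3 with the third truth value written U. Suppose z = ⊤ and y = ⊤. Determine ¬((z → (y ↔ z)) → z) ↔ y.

⊥

y ↔ z = ⊤ ↔ ⊤ = ⊤
z → (y ↔ z) = ⊤ → ⊤ = ⊤
(z → (y ↔ z)) → z = ⊤ → ⊤ = ⊤
¬((z → (y ↔ z)) → z) = ¬⊤ = ⊥
¬((z → (y ↔ z)) → z) ↔ y = ⊥ ↔ ⊤ = ⊥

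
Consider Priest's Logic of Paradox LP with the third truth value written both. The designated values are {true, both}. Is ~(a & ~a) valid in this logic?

Every assignment of a over {true, both, false} gives a value in {true, both}.
In particular, with a=both: ~(a & ~a) = both.

Yes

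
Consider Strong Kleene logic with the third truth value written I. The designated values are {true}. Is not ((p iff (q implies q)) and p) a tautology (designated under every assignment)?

Countermodel: p=true, q=true gives false, which is not designated.

No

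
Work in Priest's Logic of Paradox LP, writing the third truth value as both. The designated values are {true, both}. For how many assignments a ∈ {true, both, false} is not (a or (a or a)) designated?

a=true: false ·
a=both: both ✓
a=false: true ✓

2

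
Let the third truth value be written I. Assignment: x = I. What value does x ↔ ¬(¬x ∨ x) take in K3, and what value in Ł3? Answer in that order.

In K3: ¬x = ¬I = I
¬x ∨ x = I ∨ I = I
¬(¬x ∨ x) = ¬I = I
x ↔ ¬(¬x ∨ x) = I ↔ I = I
In Ł3: ¬x = ¬I = I
¬x ∨ x = I ∨ I = I
¬(¬x ∨ x) = ¬I = I
x ↔ ¬(¬x ∨ x) = I ↔ I = true
They differ because K3 and Ł3 treat I differently under implication.

I; true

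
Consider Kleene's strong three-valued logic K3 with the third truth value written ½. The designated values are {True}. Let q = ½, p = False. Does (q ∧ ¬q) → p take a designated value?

¬q = ¬½ = ½
q ∧ ¬q = ½ ∧ ½ = ½
(q ∧ ¬q) → p = ½ → False = ½
½ ∉ {True}.

No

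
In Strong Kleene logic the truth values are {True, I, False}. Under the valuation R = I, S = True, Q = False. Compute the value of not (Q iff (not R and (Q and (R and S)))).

False

not R = not I = I
R and S = I and True = I
Q and (R and S) = False and I = False
not R and (Q and (R and S)) = I and False = False
Q iff (not R and (Q and (R and S))) = False iff False = True
not (Q iff (not R and (Q and (R and S)))) = not True = False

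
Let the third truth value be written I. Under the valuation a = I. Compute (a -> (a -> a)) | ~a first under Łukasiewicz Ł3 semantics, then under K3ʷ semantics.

In Łukasiewicz Ł3: a -> a = I -> I = ⊤  [min(1, 1−½+½)]
a -> (a -> a) = I -> ⊤ = ⊤
~a = ~I = I
(a -> (a -> a)) | ~a = ⊤ | I = ⊤
In K3ʷ: a -> a = I -> I = I
a -> (a -> a) = I -> I = I
~a = ~I = I
(a -> (a -> a)) | ~a = I | I = I
They differ because Łukasiewicz Ł3 and K3ʷ treat I differently under the binary connectives.

⊤; I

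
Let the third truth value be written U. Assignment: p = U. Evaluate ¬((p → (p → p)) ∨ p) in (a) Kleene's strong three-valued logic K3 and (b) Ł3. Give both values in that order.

In Kleene's strong three-valued logic K3: p → p = U → U = U
p → (p → p) = U → U = U
(p → (p → p)) ∨ p = U ∨ U = U
¬((p → (p → p)) ∨ p) = ¬U = U
In Ł3: p → p = U → U = ⊤  [min(1, 1−½+½)]
p → (p → p) = U → ⊤ = ⊤
(p → (p → p)) ∨ p = ⊤ ∨ U = ⊤
¬((p → (p → p)) ∨ p) = ¬⊤ = ⊥
They differ because Kleene's strong three-valued logic K3 and Ł3 treat U differently under implication.

U; ⊥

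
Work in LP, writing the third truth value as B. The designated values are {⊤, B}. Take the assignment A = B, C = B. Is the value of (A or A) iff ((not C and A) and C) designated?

Yes

A or A = B or B = B
not C = not B = B
not C and A = B and B = B
(not C and A) and C = B and B = B
(A or A) iff ((not C and A) and C) = B iff B = B
B ∈ {⊤, B}.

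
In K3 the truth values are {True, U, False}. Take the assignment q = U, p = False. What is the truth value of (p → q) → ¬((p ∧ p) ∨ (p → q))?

p → q = False → U = True
p ∧ p = False ∧ False = False
p → q = False → U = True
(p ∧ p) ∨ (p → q) = False ∨ True = True
¬((p ∧ p) ∨ (p → q)) = ¬True = False
(p → q) → ¬((p ∧ p) ∨ (p → q)) = True → False = False

False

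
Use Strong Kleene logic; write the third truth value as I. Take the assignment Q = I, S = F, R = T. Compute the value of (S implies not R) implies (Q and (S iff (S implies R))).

F

not R = not T = F
S implies not R = F implies F = T
S implies R = F implies T = T
S iff (S implies R) = F iff T = F
Q and (S iff (S implies R)) = I and F = F
(S implies not R) implies (Q and (S iff (S implies R))) = T implies F = F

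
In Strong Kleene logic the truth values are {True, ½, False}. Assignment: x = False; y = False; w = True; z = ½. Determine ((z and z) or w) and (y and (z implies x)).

z and z = ½ and ½ = ½
(z and z) or w = ½ or True = True
z implies x = ½ implies False = ½  [not ½ or False]
y and (z implies x) = False and ½ = False
((z and z) or w) and (y and (z implies x)) = True and False = False

False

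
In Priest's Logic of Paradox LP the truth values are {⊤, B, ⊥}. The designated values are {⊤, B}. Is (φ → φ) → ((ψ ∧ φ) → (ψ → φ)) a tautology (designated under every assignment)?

Yes

Every assignment of φ, ψ over {⊤, B, ⊥} gives a value in {⊤, B}.
In particular, with φ=B, ψ=B: (φ → φ) → ((ψ ∧ φ) → (ψ → φ)) = B.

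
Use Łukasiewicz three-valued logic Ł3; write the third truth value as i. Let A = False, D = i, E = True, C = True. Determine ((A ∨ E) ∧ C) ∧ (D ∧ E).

i

A ∨ E = False ∨ True = True
(A ∨ E) ∧ C = True ∧ True = True
D ∧ E = i ∧ True = i
((A ∨ E) ∧ C) ∧ (D ∧ E) = True ∧ i = i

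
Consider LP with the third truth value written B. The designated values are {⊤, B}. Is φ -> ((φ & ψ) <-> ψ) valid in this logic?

Yes

Every assignment of φ, ψ over {⊤, B, ⊥} gives a value in {⊤, B}.
In particular, with φ=B, ψ=B: φ -> ((φ & ψ) <-> ψ) = B.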